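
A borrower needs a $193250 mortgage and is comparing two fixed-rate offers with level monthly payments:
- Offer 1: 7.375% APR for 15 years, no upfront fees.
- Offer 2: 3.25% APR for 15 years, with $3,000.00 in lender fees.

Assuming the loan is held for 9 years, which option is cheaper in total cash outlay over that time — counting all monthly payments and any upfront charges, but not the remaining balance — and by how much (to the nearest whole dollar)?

Offer 1: monthly rate = 7.375%/12 = 0.0061458; payment = 193,250 × 0.0061458 / (1 − (1+0.0061458)^−180) = $1,777.75.
Offer 2: monthly rate = 3.25%/12 = 0.0027083; payment = 193,250 × 0.0027083 / (1 − (1+0.0027083)^−180) = $1,357.91.
Over 108 months: Offer 1 costs 108 × $1,777.75 = $191,997.00; Offer 2 costs 108 × $1,357.91 + $3,000.00 = $149,654.28.
Offer 2 is cheaper by $191,997.00 − $149,654.28 = $42,342.72.

Offer 2 by $42,343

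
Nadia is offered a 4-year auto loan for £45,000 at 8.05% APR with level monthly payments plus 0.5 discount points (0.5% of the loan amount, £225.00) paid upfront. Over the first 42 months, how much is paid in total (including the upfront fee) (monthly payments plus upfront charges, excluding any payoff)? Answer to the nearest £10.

£46,410

Monthly rate = 8.05%/12 = 0.0067083; payment = 45,000 × 0.0067083 / (1 − (1+0.0067083)^−48) = £1,099.64.
Total outlay = 42 × £1,099.64 + £225.00 = £46,409.88.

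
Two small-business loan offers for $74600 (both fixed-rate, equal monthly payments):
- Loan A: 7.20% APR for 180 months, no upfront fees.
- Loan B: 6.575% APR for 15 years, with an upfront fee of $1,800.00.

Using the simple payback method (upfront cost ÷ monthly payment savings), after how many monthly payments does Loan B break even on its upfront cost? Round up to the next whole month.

70 months

Loan A: at 7.20% the monthly rate is 0.0060000, so the payment is 74,600 × 0.0060000 / (1 − 1.0060000^−180) = $678.89.
Loan B: monthly rate = 6.575%/12 = 0.0054792; payment = 74,600 × 0.0054792 / (1 − (1+0.0054792)^−180) = $652.93.
Monthly savings = $678.89 − $652.93 = $25.96.
Break-even = $1,800.00 / $25.96 = 69.34 → 70 months.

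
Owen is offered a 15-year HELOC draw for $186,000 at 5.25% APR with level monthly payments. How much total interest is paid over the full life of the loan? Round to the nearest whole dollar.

$83,138

At 5.25% the monthly rate is 0.0043750, so the payment is 186,000 × 0.0043750 / (1 − 1.0043750^−180) = $1,495.21.
Total paid = 180 × $1,495.21 = $269,137.80; interest = $269,137.80 − $186,000 = $83,137.80.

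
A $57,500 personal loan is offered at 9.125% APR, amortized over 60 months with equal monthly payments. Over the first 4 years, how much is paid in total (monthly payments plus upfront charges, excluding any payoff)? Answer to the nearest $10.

Monthly rate = 9.125%/12 = 0.0076042; payment = 57,500 × 0.0076042 / (1 − (1+0.0076042)^−60) = $1,197.10.
Total outlay = 48 × $1,197.10 = $57,460.80.

$57,460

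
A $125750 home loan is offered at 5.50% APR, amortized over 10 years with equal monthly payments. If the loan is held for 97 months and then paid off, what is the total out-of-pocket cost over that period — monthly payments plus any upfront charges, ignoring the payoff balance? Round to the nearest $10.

At 5.50% the monthly rate is 0.0045833, so the payment is 125,750 × 0.0045833 / (1 − 1.0045833^−120) = $1,364.72.
Total outlay = 97 × $1,364.72 = $132,377.84.

$132,380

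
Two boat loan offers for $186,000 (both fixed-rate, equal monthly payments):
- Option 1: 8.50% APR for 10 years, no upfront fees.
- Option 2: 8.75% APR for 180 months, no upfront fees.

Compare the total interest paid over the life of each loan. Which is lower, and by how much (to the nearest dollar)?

Option 1: monthly rate = 8.5%/12 = 0.0070833; payment = 186,000 × 0.0070833 / (1 − (1+0.0070833)^−120) = $2,306.13.
Total interest on Option 1 = 120 × $2,306.13 − $186,000 = $90,735.60.
Option 2: at 8.75% the monthly rate is 0.0072917, so the payment is 186,000 × 0.0072917 / (1 − 1.0072917^−180) = $1,858.97.
Total interest on Option 2 = 180 × $1,858.97 − $186,000 = $148,614.60.
Option 1 is lower by $57,879.00.

Option 1 by $57,879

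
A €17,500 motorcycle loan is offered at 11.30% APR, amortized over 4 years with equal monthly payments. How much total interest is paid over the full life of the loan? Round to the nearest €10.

€4,330

At 11.30% the monthly rate is 0.0094167, so the payment is 17,500 × 0.0094167 / (1 − 1.0094167^−48) = €454.85.
Total paid = 48 × €454.85 = €21,832.80; interest = €21,832.80 − €17,500 = €4,332.80.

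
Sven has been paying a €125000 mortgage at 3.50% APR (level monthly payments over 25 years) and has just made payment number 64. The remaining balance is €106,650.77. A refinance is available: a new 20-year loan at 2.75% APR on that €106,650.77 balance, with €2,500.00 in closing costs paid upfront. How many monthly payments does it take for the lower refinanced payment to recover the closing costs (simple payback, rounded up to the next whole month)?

Current payment = 125,000 × 3.5%/12 / (1 − (1+0.0029167)^−300) = €625.78.
Refinanced payment = 106,650.77 × 0.0022917 / (1 − (1+0.0022917)^−240) = €578.22.
Monthly savings = €625.78 − €578.22 = €47.56.
Break-even = €2,500.00 / €47.56 = 52.57 → 53 months.

53 months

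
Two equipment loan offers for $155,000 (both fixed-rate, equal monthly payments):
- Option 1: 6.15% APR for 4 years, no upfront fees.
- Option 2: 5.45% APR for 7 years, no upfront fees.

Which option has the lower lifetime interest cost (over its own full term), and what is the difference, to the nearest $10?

Option 1: at 6.15% the monthly rate is 0.0051250, so the payment is 155,000 × 0.0051250 / (1 − 1.0051250^−48) = $3,650.85.
Total interest on Option 1 = 48 × $3,650.85 − $155,000 = $20,240.80.
Option 2: at 5.45% the monthly rate is 0.0045417, so the payment is 155,000 × 0.0045417 / (1 − 1.0045417^−84) = $2,223.68.
Total interest on Option 2 = 84 × $2,223.68 − $155,000 = $31,789.12.
Option 1 is lower by $11,548.32.

Option 1 by $11,550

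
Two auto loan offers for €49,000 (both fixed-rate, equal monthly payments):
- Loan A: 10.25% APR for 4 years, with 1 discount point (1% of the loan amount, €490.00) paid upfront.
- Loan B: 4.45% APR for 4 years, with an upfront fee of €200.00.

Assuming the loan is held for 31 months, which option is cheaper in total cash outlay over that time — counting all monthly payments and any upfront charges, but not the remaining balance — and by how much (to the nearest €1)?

Loan A: at 10.25% the monthly rate is 0.0085417, so the payment is 49,000 × 0.0085417 / (1 − 1.0085417^−48) = €1,248.66.
Loan B: at 4.45% the monthly rate is 0.0037083, so the payment is 49,000 × 0.0037083 / (1 − 1.0037083^−48) = €1,116.27.
Over 31 months: Loan A costs 31 × €1,248.66 + €490.00 = €39,198.46; Loan B costs 31 × €1,116.27 + €200.00 = €34,804.37.
Loan B is cheaper by €39,198.46 − €34,804.37 = €4,394.09.

Loan B by €4,394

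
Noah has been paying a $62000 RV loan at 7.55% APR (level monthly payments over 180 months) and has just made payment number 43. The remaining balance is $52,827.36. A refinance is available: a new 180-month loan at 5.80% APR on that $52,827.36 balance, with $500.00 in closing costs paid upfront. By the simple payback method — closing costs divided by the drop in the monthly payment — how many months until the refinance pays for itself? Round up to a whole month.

4 months

Current payment = 62,000 × 7.55%/12 / (1 − (1+0.0062917)^−180) = $576.51.
Refinanced payment = 52,827.36 × 0.0048333 / (1 − (1+0.0048333)^−180) = $440.10.
Monthly savings = $576.51 − $440.10 = $136.41.
Break-even = $500.00 / $136.41 = 3.67 → 4 months.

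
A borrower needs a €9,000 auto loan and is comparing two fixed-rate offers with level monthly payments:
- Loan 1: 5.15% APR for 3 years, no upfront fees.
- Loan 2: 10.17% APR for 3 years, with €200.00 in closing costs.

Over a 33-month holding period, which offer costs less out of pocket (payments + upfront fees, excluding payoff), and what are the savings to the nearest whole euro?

Loan 1 by €886

Loan 1: monthly rate = 5.15%/12 = 0.0042917; payment = 9,000 × 0.0042917 / (1 − (1+0.0042917)^−36) = €270.34.
Loan 2: at 10.17% the monthly rate is 0.0084750, so the payment is 9,000 × 0.0084750 / (1 − 1.0084750^−36) = €291.12.
Over 33 months: Loan 1 costs 33 × €270.34 = €8,921.22; Loan 2 costs 33 × €291.12 + €200.00 = €9,806.96.
Loan 1 is cheaper by €9,806.96 − €8,921.22 = €885.74.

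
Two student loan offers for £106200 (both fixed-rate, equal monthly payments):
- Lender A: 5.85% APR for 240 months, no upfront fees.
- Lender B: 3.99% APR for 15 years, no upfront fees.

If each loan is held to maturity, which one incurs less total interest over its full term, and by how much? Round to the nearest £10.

Lender A: monthly rate = 5.85%/12 = 0.0048750; payment = 106,200 × 0.0048750 / (1 − (1+0.0048750)^−240) = £751.69.
Total interest on Lender A = 240 × £751.69 − £106,200 = £74,205.60.
Lender B: at 3.99% the monthly rate is 0.0033250, so the payment is 106,200 × 0.0033250 / (1 − 1.0033250^−180) = £785.02.
Total interest on Lender B = 180 × £785.02 − £106,200 = £35,103.60.
Lender B is lower by £39,102.00.

Lender B by £39,100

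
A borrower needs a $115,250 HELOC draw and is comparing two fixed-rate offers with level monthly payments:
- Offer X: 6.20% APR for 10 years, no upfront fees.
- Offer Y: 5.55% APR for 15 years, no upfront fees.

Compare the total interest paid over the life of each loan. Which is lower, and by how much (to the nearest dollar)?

Offer X by $15,121

Offer X: at 6.20% the monthly rate is 0.0051667, so the payment is 115,250 × 0.0051667 / (1 − 1.0051667^−120) = $1,291.12.
Total interest on Offer X = 120 × $1,291.12 − $115,250 = $39,684.40.
Offer Y: at 5.55% the monthly rate is 0.0046250, so the payment is 115,250 × 0.0046250 / (1 − 1.0046250^−180) = $944.75.
Total interest on Offer Y = 180 × $944.75 − $115,250 = $54,805.00.
Offer X is lower by $15,120.60.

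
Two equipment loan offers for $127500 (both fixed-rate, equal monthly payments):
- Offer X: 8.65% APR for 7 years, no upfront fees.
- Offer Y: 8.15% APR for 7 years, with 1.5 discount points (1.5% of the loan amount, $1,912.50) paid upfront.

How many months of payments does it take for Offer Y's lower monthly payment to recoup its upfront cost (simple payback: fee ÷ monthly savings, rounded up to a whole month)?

60 months

Offer X: at 8.65% the monthly rate is 0.0072083, so the payment is 127,500 × 0.0072083 / (1 − 1.0072083^−84) = $2,028.78.
Offer Y: monthly rate = 8.15%/12 = 0.0067917; payment = 127,500 × 0.0067917 / (1 − (1+0.0067917)^−84) = $1,996.78.
Monthly savings = $2,028.78 − $1,996.78 = $32.00.
Break-even = $1,912.50 / $32.00 = 59.77 → 60 months.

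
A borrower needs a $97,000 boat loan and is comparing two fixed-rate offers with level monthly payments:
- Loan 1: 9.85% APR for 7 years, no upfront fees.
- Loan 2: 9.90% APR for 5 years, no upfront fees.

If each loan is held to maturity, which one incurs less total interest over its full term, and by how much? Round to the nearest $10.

Loan 2 by $11,260

Loan 1: at 9.85% the monthly rate is 0.0082083, so the payment is 97,000 × 0.0082083 / (1 − 1.0082083^−84) = $1,602.81.
Total interest on Loan 1 = 84 × $1,602.81 − $97,000 = $37,636.04.
Loan 2: at 9.90% the monthly rate is 0.0082500, so the payment is 97,000 × 0.0082500 / (1 − 1.0082500^−60) = $2,056.19.
Total interest on Loan 2 = 60 × $2,056.19 − $97,000 = $26,371.40.
Loan 2 is lower by $11,264.64.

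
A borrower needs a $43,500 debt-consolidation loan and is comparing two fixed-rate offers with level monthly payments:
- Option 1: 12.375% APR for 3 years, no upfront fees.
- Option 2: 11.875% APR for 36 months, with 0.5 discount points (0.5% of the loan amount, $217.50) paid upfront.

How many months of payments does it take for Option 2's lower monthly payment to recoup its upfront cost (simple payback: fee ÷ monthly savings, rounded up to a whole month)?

21 months

Option 1: at 12.375% the monthly rate is 0.0103125, so the payment is 43,500 × 0.0103125 / (1 − 1.0103125^−36) = $1,452.63.
Option 2: at 11.875% the monthly rate is 0.0098958, so the payment is 43,500 × 0.0098958 / (1 − 1.0098958^−36) = $1,442.23.
Monthly savings = $1,452.63 − $1,442.23 = $10.40.
Break-even = $217.50 / $10.40 = 20.91 → 21 months.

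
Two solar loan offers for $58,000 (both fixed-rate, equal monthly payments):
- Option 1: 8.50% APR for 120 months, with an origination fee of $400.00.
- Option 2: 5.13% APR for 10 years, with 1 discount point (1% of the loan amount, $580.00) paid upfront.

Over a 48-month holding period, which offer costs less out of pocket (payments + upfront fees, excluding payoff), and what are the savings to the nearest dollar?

Option 2 by $4,632

Option 1: monthly rate = 8.5%/12 = 0.0070833; payment = 58,000 × 0.0070833 / (1 − (1+0.0070833)^−120) = $719.12.
Option 2: monthly rate = 5.13%/12 = 0.0042750; payment = 58,000 × 0.0042750 / (1 − (1+0.0042750)^−120) = $618.87.
Over 48 months: Option 1 costs 48 × $719.12 + $400.00 = $34,917.76; Option 2 costs 48 × $618.87 + $580.00 = $30,285.76.
Option 2 is cheaper by $34,917.76 − $30,285.76 = $4,632.00.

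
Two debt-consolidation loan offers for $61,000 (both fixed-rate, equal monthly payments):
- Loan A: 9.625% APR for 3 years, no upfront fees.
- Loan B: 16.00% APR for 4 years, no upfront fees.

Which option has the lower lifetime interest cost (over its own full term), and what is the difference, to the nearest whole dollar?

Loan A: at 9.625% the monthly rate is 0.0080208, so the payment is 61,000 × 0.0080208 / (1 − 1.0080208^−36) = $1,957.58.
Total interest on Loan A = 36 × $1,957.58 − $61,000 = $9,472.88.
Loan B: at 16.00% the monthly rate is 0.0133333, so the payment is 61,000 × 0.0133333 / (1 − 1.0133333^−48) = $1,728.76.
Total interest on Loan B = 48 × $1,728.76 − $61,000 = $21,980.48.
Loan A is lower by $12,507.60.

Loan A by $12,508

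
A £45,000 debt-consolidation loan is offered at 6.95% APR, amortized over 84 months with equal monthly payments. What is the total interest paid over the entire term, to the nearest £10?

£11,960

At 6.95% the monthly rate is 0.0057917, so the payment is 45,000 × 0.0057917 / (1 − 1.0057917^−84) = £678.07.
Total paid = 84 × £678.07 = £56,957.88; interest = £56,957.88 − £45,000 = £11,957.88.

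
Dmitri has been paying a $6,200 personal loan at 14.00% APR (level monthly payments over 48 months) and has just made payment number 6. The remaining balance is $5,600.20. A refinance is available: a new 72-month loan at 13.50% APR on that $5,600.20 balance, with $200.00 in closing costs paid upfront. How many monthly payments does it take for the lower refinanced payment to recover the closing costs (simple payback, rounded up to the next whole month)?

4 months

Current payment = 6,200 × 14%/12 / (1 − (1+0.0116667)^−48) = $169.42.
Refinanced payment = 5,600.20 × 0.0112500 / (1 − (1+0.0112500)^−72) = $113.90.
Monthly savings = $169.42 − $113.90 = $55.52.
Break-even = $200.00 / $55.52 = 3.60 → 4 months.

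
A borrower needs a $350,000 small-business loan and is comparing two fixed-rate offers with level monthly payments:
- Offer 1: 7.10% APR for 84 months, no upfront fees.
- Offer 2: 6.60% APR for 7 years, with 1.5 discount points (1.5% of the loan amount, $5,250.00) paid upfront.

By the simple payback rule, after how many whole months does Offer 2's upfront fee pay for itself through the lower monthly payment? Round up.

62 months

Offer 1: at 7.10% the monthly rate is 0.0059167, so the payment is 350,000 × 0.0059167 / (1 − 1.0059167^−84) = $5,299.56.
Offer 2: monthly rate = 6.6%/12 = 0.0055000; payment = 350,000 × 0.0055000 / (1 − (1+0.0055000)^−84) = $5,214.26.
Monthly savings = $5,299.56 − $5,214.26 = $85.30.
Break-even = $5,250.00 / $85.30 = 61.55 → 62 months.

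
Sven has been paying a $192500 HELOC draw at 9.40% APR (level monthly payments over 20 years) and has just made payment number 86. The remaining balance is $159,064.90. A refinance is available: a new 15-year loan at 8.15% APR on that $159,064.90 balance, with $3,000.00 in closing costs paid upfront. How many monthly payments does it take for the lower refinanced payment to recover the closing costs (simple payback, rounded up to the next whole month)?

13 months

Current payment = 192,500 × 9.4%/12 / (1 − (1+0.0078333)^−240) = $1,781.80.
Refinanced payment = 159,064.90 × 0.0067917 / (1 − (1+0.0067917)^−180) = $1,533.91.
Monthly savings = $1,781.80 − $1,533.91 = $247.89.
Break-even = $3,000.00 / $247.89 = 12.10 → 13 months.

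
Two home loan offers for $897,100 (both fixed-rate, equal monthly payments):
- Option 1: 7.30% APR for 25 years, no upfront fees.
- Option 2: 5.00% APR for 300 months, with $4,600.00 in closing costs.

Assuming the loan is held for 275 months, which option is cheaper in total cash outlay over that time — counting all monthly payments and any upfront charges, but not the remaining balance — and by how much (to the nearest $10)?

Option 1: monthly rate = 7.3%/12 = 0.0060833; payment = 897,100 × 0.0060833 / (1 − (1+0.0060833)^−300) = $6,513.23.
Option 2: monthly rate = 5%/12 = 0.0041667; payment = 897,100 × 0.0041667 / (1 − (1+0.0041667)^−300) = $5,244.36.
Over 275 months: Option 1 costs 275 × $6,513.23 = $1,791,138.25; Option 2 costs 275 × $5,244.36 + $4,600.00 = $1,446,799.00.
Option 2 is cheaper by $1,791,138.25 − $1,446,799.00 = $344,339.25.

Option 2 by $344,340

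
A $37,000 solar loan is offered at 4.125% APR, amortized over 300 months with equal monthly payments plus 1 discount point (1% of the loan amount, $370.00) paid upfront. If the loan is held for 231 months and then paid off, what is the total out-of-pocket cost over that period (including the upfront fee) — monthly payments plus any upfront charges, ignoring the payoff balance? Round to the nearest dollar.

Monthly rate = 4.125%/12 = 0.0034375; payment = 37,000 × 0.0034375 / (1 − (1+0.0034375)^−300) = $197.86.
Total outlay = 231 × $197.86 + $370.00 = $46,075.66.

$46,076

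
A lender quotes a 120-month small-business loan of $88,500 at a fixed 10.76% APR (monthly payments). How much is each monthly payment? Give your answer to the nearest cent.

$1,207.10

Monthly rate = 10.76%/12 = 0.0089667; payment = 88,500 × 0.0089667 / (1 − (1+0.0089667)^−120) = $1,207.10.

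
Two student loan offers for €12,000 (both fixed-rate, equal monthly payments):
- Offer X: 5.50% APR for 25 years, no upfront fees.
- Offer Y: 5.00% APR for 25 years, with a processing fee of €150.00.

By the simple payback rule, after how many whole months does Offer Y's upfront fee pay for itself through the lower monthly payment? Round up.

Offer X: monthly rate = 5.5%/12 = 0.0045833; payment = 12,000 × 0.0045833 / (1 − (1+0.0045833)^−300) = €73.69.
Offer Y: at 5.00% the monthly rate is 0.0041667, so the payment is 12,000 × 0.0041667 / (1 − 1.0041667^−300) = €70.15.
Monthly savings = €73.69 − €70.15 = €3.54.
Break-even = €150.00 / €3.54 = 42.37 → 43 months.

43 months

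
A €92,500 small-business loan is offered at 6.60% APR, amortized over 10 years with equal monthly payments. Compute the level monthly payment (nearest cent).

Monthly rate = 6.6%/12 = 0.0055000; payment = 92,500 × 0.0055000 / (1 − (1+0.0055000)^−120) = €1,055.03.

€1,055.03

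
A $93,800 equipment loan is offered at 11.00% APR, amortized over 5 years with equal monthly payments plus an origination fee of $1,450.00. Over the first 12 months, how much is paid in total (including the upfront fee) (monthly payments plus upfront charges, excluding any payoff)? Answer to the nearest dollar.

$25,923

At 11.00% the monthly rate is 0.0091667, so the payment is 93,800 × 0.0091667 / (1 − 1.0091667^−60) = $2,039.44.
Total outlay = 12 × $2,039.44 + $1,450.00 = $25,923.28.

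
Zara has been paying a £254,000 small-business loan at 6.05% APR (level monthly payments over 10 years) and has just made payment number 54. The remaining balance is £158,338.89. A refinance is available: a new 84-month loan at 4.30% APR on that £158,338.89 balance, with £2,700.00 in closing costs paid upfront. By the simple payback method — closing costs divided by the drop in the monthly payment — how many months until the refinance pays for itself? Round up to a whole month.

Current payment = 254,000 × 6.05%/12 / (1 − (1+0.0050417)^−120) = £2,826.30.
Refinanced payment = 158,338.89 × 0.0035833 / (1 − (1+0.0035833)^−84) = £2,186.24.
Monthly savings = £2,826.30 − £2,186.24 = £640.06.
Break-even = £2,700.00 / £640.06 = 4.22 → 5 months.

5 months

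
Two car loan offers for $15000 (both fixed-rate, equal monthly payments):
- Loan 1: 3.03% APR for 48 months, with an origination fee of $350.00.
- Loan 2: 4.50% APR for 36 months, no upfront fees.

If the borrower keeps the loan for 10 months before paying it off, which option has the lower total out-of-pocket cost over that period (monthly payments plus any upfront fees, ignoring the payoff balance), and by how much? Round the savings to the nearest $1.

Loan 1 by $790

Loan 1: at 3.03% the monthly rate is 0.0025250, so the payment is 15,000 × 0.0025250 / (1 − 1.0025250^−48) = $332.21.
Loan 2: at 4.50% the monthly rate is 0.0037500, so the payment is 15,000 × 0.0037500 / (1 − 1.0037500^−36) = $446.20.
Over 10 months: Loan 1 costs 10 × $332.21 + $350.00 = $3,672.10; Loan 2 costs 10 × $446.20 = $4,462.00.
Loan 1 is cheaper by $4,462.00 − $3,672.10 = $789.90.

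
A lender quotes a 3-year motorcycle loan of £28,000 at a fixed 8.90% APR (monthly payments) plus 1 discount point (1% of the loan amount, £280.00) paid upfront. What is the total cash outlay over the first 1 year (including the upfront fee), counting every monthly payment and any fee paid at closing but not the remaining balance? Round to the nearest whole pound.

£10,949

Monthly rate = 8.9%/12 = 0.0074167; payment = 28,000 × 0.0074167 / (1 − (1+0.0074167)^−36) = £889.09.
Total outlay = 12 × £889.09 + £280.00 = £10,949.08.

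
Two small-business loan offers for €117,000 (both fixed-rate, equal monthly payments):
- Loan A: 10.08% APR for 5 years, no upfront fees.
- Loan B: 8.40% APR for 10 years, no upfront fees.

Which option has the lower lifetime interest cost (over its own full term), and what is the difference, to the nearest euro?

Loan A by €23,895

Loan A: monthly rate = 10.08%/12 = 0.0084000; payment = 117,000 × 0.0084000 / (1 − (1+0.0084000)^−60) = €2,490.51.
Total interest on Loan A = 60 × €2,490.51 − €117,000 = €32,430.60.
Loan B: at 8.40% the monthly rate is 0.0070000, so the payment is 117,000 × 0.0070000 / (1 − 1.0070000^−120) = €1,444.38.
Total interest on Loan B = 120 × €1,444.38 − €117,000 = €56,325.60.
Loan A is lower by €23,895.00.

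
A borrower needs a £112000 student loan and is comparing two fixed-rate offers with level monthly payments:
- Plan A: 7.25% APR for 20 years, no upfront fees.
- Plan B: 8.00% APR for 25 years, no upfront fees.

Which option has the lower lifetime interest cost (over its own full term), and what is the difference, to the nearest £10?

Plan A: monthly rate = 7.25%/12 = 0.0060417; payment = 112,000 × 0.0060417 / (1 − (1+0.0060417)^−240) = £885.22.
Total interest on Plan A = 240 × £885.22 − £112,000 = £100,452.80.
Plan B: at 8.00% the monthly rate is 0.0066667, so the payment is 112,000 × 0.0066667 / (1 − 1.0066667^−300) = £864.43.
Total interest on Plan B = 300 × £864.43 − £112,000 = £147,329.00.
Plan A is lower by £46,876.20.

Plan A by £46,880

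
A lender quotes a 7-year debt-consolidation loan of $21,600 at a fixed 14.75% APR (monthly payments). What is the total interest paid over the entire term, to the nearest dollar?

Monthly rate = 14.75%/12 = 0.0122917; payment = 21,600 × 0.0122917 / (1 − (1+0.0122917)^−84) = $413.79.
Total paid = 84 × $413.79 = $34,758.36; interest = $34,758.36 − $21,600 = $13,158.36.

$13,158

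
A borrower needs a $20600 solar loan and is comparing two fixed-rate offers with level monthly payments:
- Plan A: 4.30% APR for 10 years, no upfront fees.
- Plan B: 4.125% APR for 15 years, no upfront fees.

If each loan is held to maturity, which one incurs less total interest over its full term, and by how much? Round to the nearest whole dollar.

Plan A: monthly rate = 4.3%/12 = 0.0035833; payment = 20,600 × 0.0035833 / (1 − (1+0.0035833)^−120) = $211.51.
Total interest on Plan A = 120 × $211.51 − $20,600 = $4,781.20.
Plan B: at 4.125% the monthly rate is 0.0034375, so the payment is 20,600 × 0.0034375 / (1 − 1.0034375^−180) = $153.67.
Total interest on Plan B = 180 × $153.67 − $20,600 = $7,060.60.
Plan A is lower by $2,279.40.

Plan A by $2,279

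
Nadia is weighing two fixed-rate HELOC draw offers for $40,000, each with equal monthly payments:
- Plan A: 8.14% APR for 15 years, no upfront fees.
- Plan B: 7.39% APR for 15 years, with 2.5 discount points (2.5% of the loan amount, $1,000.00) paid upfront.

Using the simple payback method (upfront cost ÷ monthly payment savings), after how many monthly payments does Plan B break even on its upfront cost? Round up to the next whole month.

Plan A: monthly rate = 8.14%/12 = 0.0067833; payment = 40,000 × 0.0067833 / (1 − (1+0.0067833)^−180) = $385.50.
Plan B: at 7.39% the monthly rate is 0.0061583, so the payment is 40,000 × 0.0061583 / (1 − 1.0061583^−180) = $368.31.
Monthly savings = $385.50 − $368.31 = $17.19.
Break-even = $1,000.00 / $17.19 = 58.17 → 59 months.

59 months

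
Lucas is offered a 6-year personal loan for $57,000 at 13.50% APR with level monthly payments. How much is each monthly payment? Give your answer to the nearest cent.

At 13.50% the monthly rate is 0.0112500, so the payment is 57,000 × 0.0112500 / (1 − 1.0112500^−72) = $1,159.32.

$1,159.32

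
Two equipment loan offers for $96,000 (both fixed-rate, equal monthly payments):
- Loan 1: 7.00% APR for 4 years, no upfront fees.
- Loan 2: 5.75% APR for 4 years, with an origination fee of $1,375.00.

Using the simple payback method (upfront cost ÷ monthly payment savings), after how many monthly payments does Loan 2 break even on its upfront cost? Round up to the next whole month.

Loan 1: monthly rate = 7%/12 = 0.0058333; payment = 96,000 × 0.0058333 / (1 − (1+0.0058333)^−48) = $2,298.84.
Loan 2: monthly rate = 5.75%/12 = 0.0047917; payment = 96,000 × 0.0047917 / (1 − (1+0.0047917)^−48) = $2,243.58.
Monthly savings = $2,298.84 − $2,243.58 = $55.26.
Break-even = $1,375.00 / $55.26 = 24.88 → 25 months.

25 months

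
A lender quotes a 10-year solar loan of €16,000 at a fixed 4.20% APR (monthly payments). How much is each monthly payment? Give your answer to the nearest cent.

€163.52

Monthly rate = 4.2%/12 = 0.0035000; payment = 16,000 × 0.0035000 / (1 − (1+0.0035000)^−120) = €163.52.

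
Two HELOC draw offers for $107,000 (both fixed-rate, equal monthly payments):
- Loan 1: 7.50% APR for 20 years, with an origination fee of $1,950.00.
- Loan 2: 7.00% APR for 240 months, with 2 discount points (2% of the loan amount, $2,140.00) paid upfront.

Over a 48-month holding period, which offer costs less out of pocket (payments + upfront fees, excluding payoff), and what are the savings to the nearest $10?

Loan 1: at 7.50% the monthly rate is 0.0062500, so the payment is 107,000 × 0.0062500 / (1 − 1.0062500^−240) = $861.98.
Loan 2: monthly rate = 7%/12 = 0.0058333; payment = 107,000 × 0.0058333 / (1 − (1+0.0058333)^−240) = $829.57.
Over 48 months: Loan 1 costs 48 × $861.98 + $1,950.00 = $43,325.04; Loan 2 costs 48 × $829.57 + $2,140.00 = $41,959.36.
Loan 2 is cheaper by $43,325.04 − $41,959.36 = $1,365.68.

Loan 2 by $1,370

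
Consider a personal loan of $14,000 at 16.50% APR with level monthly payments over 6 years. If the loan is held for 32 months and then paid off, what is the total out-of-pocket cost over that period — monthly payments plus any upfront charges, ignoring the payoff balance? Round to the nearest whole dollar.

Monthly rate = 16.5%/12 = 0.0137500; payment = 14,000 × 0.0137500 / (1 − (1+0.0137500)^−72) = $307.55.
Total outlay = 32 × $307.55 = $9,841.60.

$9,842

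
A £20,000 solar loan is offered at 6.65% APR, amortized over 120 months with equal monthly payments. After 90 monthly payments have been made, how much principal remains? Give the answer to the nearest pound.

£6,303

With monthly rate i = 6.65%/12 = 0.0055417, the balance after k of n payments is P · [(1+i)^n − (1+i)^k] / [(1+i)^n − 1].
(1+0.0055417)^120 = 1.94092405 and (1+0.0055417)^90 = 1.64439598, so the balance is 20,000 × (1.94092405 − 1.64439598) / (1.94092405 − 1) = £6,302.91.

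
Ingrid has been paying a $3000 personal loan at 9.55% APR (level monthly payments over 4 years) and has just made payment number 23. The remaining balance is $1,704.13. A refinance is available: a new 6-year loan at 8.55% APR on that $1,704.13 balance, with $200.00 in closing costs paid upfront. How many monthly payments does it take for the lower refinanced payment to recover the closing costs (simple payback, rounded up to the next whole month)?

5 months

Current payment = 3,000 × 9.55%/12 / (1 − (1+0.0079583)^−48) = $75.44.
Refinanced payment = 1,704.13 × 0.0071250 / (1 − (1+0.0071250)^−72) = $30.34.
Monthly savings = $75.44 − $30.34 = $45.10.
Break-even = $200.00 / $45.10 = 4.43 → 5 months.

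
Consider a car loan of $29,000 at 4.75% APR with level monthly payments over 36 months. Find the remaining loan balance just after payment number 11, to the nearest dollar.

With monthly rate i = 4.75%/12 = 0.0039583, the balance after k of n payments is P · [(1+i)^n − (1+i)^k] / [(1+i)^n − 1].
(1+0.0039583)^36 = 1.15282876 and (1+0.0039583)^11 = 1.04441374, so the balance is 29,000 × (1.15282876 − 1.04441374) / (1.15282876 − 1) = $20,572.28.

$20,572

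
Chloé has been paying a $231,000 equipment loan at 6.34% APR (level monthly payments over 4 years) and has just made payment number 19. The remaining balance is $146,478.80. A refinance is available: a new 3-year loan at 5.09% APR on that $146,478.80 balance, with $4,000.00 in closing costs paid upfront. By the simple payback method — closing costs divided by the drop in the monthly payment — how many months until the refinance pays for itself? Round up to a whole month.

4 months

Current payment = 231,000 × 6.34%/12 / (1 − (1+0.0052833)^−48) = $5,461.12.
Refinanced payment = 146,478.80 × 0.0042417 / (1 − (1+0.0042417)^−36) = $4,396.02.
Monthly savings = $5,461.12 − $4,396.02 = $1,065.10.
Break-even = $4,000.00 / $1,065.10 = 3.76 → 4 months.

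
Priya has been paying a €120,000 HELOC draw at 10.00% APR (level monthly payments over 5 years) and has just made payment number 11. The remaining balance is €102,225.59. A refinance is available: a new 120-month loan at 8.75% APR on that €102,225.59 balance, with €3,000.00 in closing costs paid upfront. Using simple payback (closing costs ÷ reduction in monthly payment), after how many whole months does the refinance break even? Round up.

3 months

Current payment = 120,000 × 10%/12 / (1 − (1+0.0083333)^−60) = €2,549.65.
Refinanced payment = 102,225.59 × 0.0072917 / (1 − (1+0.0072917)^−120) = €1,281.16.
Monthly savings = €2,549.65 − €1,281.16 = €1,268.49.
Break-even = €3,000.00 / €1,268.49 = 2.37 → 3 months.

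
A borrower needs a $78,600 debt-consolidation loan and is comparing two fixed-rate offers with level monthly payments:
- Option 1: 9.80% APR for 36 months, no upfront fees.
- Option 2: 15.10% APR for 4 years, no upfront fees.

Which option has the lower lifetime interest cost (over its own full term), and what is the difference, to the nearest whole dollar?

Option 1: monthly rate = 9.8%/12 = 0.0081667; payment = 78,600 × 0.0081667 / (1 − (1+0.0081667)^−36) = $2,528.83.
Total interest on Option 1 = 36 × $2,528.83 − $78,600 = $12,437.88.
Option 2: at 15.10% the monthly rate is 0.0125833, so the payment is 78,600 × 0.0125833 / (1 − 1.0125833^−48) = $2,191.48.
Total interest on Option 2 = 48 × $2,191.48 − $78,600 = $26,591.04.
Option 1 is lower by $14,153.16.

Option 1 by $14,153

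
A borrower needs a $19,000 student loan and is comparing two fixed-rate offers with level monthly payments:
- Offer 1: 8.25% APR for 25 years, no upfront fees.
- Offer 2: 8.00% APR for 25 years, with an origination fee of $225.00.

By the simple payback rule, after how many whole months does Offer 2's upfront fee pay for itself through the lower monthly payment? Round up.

Offer 1: at 8.25% the monthly rate is 0.0068750, so the payment is 19,000 × 0.0068750 / (1 − 1.0068750^−300) = $149.81.
Offer 2: monthly rate = 8%/12 = 0.0066667; payment = 19,000 × 0.0066667 / (1 − (1+0.0066667)^−300) = $146.65.
Monthly savings = $149.81 − $146.65 = $3.16.
Break-even = $225.00 / $3.16 = 71.20 → 72 months.

72 months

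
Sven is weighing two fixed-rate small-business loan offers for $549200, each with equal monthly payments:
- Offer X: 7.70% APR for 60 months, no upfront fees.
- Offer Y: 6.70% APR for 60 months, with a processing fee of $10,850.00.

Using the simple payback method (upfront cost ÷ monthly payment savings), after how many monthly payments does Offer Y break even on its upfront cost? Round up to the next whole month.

Offer X: at 7.70% the monthly rate is 0.0064167, so the payment is 549,200 × 0.0064167 / (1 − 1.0064167^−60) = $11,057.11.
Offer Y: at 6.70% the monthly rate is 0.0055833, so the payment is 549,200 × 0.0055833 / (1 − 1.0055833^−60) = $10,797.25.
Monthly savings = $11,057.11 − $10,797.25 = $259.86.
Break-even = $10,850.00 / $259.86 = 41.75 → 42 months.

42 months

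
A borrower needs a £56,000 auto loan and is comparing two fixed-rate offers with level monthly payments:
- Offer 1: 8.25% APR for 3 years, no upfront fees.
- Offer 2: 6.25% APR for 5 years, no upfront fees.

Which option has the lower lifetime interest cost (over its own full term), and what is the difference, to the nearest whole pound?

Offer 1 by £1,943

Offer 1: monthly rate = 8.25%/12 = 0.0068750; payment = 56,000 × 0.0068750 / (1 − (1+0.0068750)^−36) = £1,761.30.
Total interest on Offer 1 = 36 × £1,761.30 − £56,000 = £7,406.80.
Offer 2: at 6.25% the monthly rate is 0.0052083, so the payment is 56,000 × 0.0052083 / (1 − 1.0052083^−60) = £1,089.16.
Total interest on Offer 2 = 60 × £1,089.16 − £56,000 = £9,349.60.
Offer 1 is lower by £1,942.80.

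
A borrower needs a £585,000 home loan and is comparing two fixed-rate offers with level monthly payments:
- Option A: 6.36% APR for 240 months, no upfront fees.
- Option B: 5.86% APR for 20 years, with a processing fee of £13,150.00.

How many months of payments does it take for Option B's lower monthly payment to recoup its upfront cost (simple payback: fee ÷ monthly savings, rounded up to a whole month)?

78 months

Option A: at 6.36% the monthly rate is 0.0053000, so the payment is 585,000 × 0.0053000 / (1 − 1.0053000^−240) = £4,313.52.
Option B: at 5.86% the monthly rate is 0.0048833, so the payment is 585,000 × 0.0048833 / (1 − 1.0048833^−240) = £4,144.01.
Monthly savings = £4,313.52 − £4,144.01 = £169.51.
Break-even = £13,150.00 / £169.51 = 77.58 → 78 months.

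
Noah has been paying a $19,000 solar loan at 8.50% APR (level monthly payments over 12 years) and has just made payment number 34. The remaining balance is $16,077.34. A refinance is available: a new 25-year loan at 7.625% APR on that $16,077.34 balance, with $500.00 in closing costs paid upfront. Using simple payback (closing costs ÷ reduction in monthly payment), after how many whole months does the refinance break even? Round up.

6 months

Current payment = 19,000 × 8.5%/12 / (1 − (1+0.0070833)^−144) = $210.91.
Refinanced payment = 16,077.34 × 0.0063542 / (1 − (1+0.0063542)^−300) = $120.12.
Monthly savings = $210.91 − $120.12 = $90.79.
Break-even = $500.00 / $90.79 = 5.51 → 6 months.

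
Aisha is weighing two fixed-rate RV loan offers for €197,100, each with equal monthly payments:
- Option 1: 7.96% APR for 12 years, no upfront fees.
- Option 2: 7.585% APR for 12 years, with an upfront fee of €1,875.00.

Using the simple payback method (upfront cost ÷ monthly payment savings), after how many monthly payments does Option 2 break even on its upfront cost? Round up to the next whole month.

Option 1: at 7.96% the monthly rate is 0.0066333, so the payment is 197,100 × 0.0066333 / (1 − 1.0066333^−144) = €2,129.19.
Option 2: monthly rate = 7.585%/12 = 0.0063208; payment = 197,100 × 0.0063208 / (1 − (1+0.0063208)^−144) = €2,088.92.
Monthly savings = €2,129.19 − €2,088.92 = €40.27.
Break-even = €1,875.00 / €40.27 = 46.56 → 47 months.

47 months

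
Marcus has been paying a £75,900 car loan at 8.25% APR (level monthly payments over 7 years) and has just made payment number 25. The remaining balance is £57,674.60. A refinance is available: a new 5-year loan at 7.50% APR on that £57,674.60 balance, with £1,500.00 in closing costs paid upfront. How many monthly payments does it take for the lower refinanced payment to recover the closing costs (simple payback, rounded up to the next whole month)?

41 months

Current payment = 75,900 × 8.25%/12 / (1 − (1+0.0068750)^−84) = £1,192.47.
Refinanced payment = 57,674.60 × 0.0062500 / (1 − (1+0.0062500)^−60) = £1,155.68.
Monthly savings = £1,192.47 − £1,155.68 = £36.79.
Break-even = £1,500.00 / £36.79 = 40.77 → 41 months.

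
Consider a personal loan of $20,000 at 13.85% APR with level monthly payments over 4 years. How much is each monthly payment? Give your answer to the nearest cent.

At 13.85% the monthly rate is 0.0115417, so the payment is 20,000 × 0.0115417 / (1 − 1.0115417^−48) = $545.03.

$545.03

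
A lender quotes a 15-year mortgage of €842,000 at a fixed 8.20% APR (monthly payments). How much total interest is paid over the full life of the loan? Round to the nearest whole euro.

€623,940

At 8.20% the monthly rate is 0.0068333, so the payment is 842,000 × 0.0068333 / (1 − 1.0068333^−180) = €8,144.11.
Total paid = 180 × €8,144.11 = €1,465,939.80; interest = €1,465,939.80 − €842,000 = €623,939.80.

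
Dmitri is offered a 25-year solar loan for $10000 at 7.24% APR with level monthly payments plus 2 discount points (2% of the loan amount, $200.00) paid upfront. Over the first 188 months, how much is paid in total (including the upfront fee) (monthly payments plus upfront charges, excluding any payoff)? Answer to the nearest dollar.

At 7.24% the monthly rate is 0.0060333, so the payment is 10,000 × 0.0060333 / (1 − 1.0060333^−300) = $72.22.
Total outlay = 188 × $72.22 + $200.00 = $13,777.36.

$13,777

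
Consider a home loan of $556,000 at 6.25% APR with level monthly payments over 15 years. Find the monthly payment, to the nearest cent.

$4,767.27

Monthly rate = 6.25%/12 = 0.0052083; payment = 556,000 × 0.0052083 / (1 − (1+0.0052083)^−180) = $4,767.27.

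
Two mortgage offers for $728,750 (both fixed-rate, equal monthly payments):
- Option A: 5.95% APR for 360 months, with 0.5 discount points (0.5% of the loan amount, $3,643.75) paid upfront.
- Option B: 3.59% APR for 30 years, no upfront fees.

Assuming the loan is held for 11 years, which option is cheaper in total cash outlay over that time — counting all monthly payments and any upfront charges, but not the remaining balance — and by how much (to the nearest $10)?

Option A: at 5.95% the monthly rate is 0.0049583, so the payment is 728,750 × 0.0049583 / (1 − 1.0049583^−360) = $4,345.83.
Option B: at 3.59% the monthly rate is 0.0029917, so the payment is 728,750 × 0.0029917 / (1 − 1.0029917^−360) = $3,309.13.
Over 132 months: Option A costs 132 × $4,345.83 + $3,643.75 = $577,293.31; Option B costs 132 × $3,309.13 = $436,805.16.
Option B is cheaper by $577,293.31 − $436,805.16 = $140,488.15.

Option B by $140,490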